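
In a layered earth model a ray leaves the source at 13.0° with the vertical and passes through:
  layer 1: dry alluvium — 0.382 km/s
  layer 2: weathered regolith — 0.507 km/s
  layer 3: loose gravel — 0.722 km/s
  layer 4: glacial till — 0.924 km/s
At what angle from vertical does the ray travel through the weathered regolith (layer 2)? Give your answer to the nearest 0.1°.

Snell's law across each interface conserves sin θ / V, so sin θ_2 = V_2·sin θ₁/V₁.
sin θ_2 = 0.507 × sin 13.0° / 0.382 = 0.2986.
θ_2 = 17.37° from the vertical.

17.4°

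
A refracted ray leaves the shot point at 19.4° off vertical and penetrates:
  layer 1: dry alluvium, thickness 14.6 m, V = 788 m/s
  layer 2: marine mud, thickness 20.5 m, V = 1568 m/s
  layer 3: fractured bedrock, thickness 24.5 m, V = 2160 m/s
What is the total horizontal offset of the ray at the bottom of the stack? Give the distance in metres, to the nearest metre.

77 m

Apply Snell's law at each interface; in layer i the horizontal offset is hᵢ·tan θᵢ.
Layer 1: θ = 19.40°; offset = 14.6·tan 19.40° = 5.141 m.
Layer 2: sin θ = 1568·sin 19.4°/788 = 0.6610, θ = 41.37°; offset = 20.5·tan 41.37° = 18.056 m.
Layer 3: sin θ = 2160·sin 19.4°/788 = 0.9105, θ = 65.57°; offset = 24.5·tan 65.57° = 53.944 m.
Σ offsets = 77.141 m.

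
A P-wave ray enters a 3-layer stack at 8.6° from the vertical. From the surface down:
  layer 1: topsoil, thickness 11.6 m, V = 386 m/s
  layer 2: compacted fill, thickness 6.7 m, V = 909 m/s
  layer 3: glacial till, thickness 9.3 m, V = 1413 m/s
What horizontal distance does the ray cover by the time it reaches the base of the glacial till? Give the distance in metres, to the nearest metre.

Apply Snell's law at each interface; in layer i the horizontal offset is hᵢ·tan θᵢ.
Layer 1: θ = 8.60°; offset = 11.6·tan 8.60° = 1.754 m.
Layer 2: sin θ = 909·sin 8.6°/386 = 0.3521, θ = 20.62°; offset = 6.7·tan 20.62° = 2.521 m.
Layer 3: sin θ = 1413·sin 8.6°/386 = 0.5474, θ = 33.19°; offset = 9.3·tan 33.19° = 6.083 m.
Summing the layer offsets gives 10.358 m.

10 m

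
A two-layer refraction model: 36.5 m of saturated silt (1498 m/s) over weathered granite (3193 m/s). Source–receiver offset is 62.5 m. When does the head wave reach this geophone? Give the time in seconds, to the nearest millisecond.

t = x/V₂ + 2h·√(V₂²−V₁²)/(V₁V₂).
√(V₂²−V₁²) = √(3193²−1498²) = 2819.8 m/s; delay term = 2·36.5·2819.8/(1498·3193) = 0.04304 s.
t = 62.5/3193 + 0.04304 = 0.06261 s.

0.063 s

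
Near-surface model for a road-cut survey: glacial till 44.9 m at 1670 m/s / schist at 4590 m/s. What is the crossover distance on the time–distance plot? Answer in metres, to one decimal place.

θ_c = arcsin(1670/4590) = 21.34°, so cos θ_c = 0.9315 and tᵢ = 2h cos θ_c/V₁ = 0.0501 s.
At crossover x/V₁ = x/V₂ + tᵢ ⇒ x = tᵢ/(1/V₁ − 1/V₂) = 0.05009/(5.9880e-04 − 2.1786e-04) = 131.48 m.

131.5 m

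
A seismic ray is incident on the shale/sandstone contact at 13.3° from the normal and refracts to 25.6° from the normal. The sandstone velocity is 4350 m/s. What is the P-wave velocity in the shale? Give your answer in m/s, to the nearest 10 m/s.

sin 13.3° = 0.2300; sin 25.6° = 0.4321.
V₁ = V₂·(sin θ₁/sin θ₂) = 4350·(0.2300/0.4321) = 2316.01 m/s.

2320 m/s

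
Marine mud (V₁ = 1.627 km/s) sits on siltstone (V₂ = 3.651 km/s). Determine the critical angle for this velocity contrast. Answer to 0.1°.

Critical incidence: sin θ_c = V₁/V₂ = 1.627/3.651 = 0.4456.
θ_c = arcsin 0.4456 = 26.46°.

26.5°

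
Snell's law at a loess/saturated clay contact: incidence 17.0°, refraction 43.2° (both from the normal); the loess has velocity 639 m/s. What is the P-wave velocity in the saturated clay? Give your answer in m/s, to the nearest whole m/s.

sin 17.0° = 0.2924; sin 43.2° = 0.6845.
V₂ = V₁·(sin θ₂/sin θ₁) = 639·(0.6845/0.2924) = 1496.13 m/s.

1496 m/s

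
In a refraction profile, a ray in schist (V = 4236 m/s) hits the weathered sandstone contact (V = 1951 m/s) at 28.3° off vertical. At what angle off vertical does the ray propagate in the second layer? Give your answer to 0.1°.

Snell's law: sin θ₂ = (V₂/V₁)·sin θ₁ = (1951/4236)·sin 28.3° = 0.2184.
θ₂ = arcsin 0.2184 = 12.61° from the normal.

12.6°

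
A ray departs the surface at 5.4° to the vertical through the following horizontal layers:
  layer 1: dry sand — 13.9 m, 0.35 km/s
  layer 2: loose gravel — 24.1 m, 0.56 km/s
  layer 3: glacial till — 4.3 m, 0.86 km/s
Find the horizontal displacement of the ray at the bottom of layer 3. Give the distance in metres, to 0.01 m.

6.01 m

Apply Snell's law at each interface; in layer i the horizontal offset is hᵢ·tan θᵢ.
Layer 1: θ = 5.40°; offset = 13.9·tan 5.40° = 1.3139 m.
Layer 2: sin θ = 0.56·sin 5.4°/0.35 = 0.1506, θ = 8.66°; offset = 24.1·tan 8.66° = 3.6707 m.
Layer 3: sin θ = 0.86·sin 5.4°/0.35 = 0.2312, θ = 13.37°; offset = 4.3·tan 13.37° = 1.0220 m.
Total horizontal offset = 6.0066 m.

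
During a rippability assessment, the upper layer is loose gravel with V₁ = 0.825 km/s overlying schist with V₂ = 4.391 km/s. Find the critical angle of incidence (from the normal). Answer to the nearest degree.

At critical incidence the refracted ray runs along the interface (θ₂ = 90°), so sin θ_c = V₁/V₂.
θ_c = arcsin(0.825/4.391) = arcsin 0.1879 = 10.83°.

11°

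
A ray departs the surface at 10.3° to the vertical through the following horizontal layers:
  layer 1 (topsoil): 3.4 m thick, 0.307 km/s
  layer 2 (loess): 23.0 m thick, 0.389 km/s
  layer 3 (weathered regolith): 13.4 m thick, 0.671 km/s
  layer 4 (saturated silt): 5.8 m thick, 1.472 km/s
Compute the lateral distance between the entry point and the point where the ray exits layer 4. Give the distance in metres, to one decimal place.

Apply Snell's law at each interface; in layer i the horizontal offset is hᵢ·tan θᵢ.
Layer 1: θ = 10.30°; offset = 3.4·tan 10.30° = 0.618 m.
Layer 2: sin θ = 0.389·sin 10.3°/0.307 = 0.2266, θ = 13.09°; offset = 23.0·tan 13.09° = 5.350 m.
Layer 3: sin θ = 0.671·sin 10.3°/0.307 = 0.3908, θ = 23.00°; offset = 13.4·tan 23.00° = 5.689 m.
Layer 4: sin θ = 1.472·sin 10.3°/0.307 = 0.8573, θ = 59.02°; offset = 5.8·tan 59.02° = 9.659 m.
Total horizontal offset = 21.316 m.

21.3 m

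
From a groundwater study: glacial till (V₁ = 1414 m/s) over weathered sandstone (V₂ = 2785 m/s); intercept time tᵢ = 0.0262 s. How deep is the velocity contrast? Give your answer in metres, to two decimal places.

21.50 m

θ_c = arcsin(1414/2785) = 30.51°; cos θ_c = 0.8615.
tᵢ = 2h cos θ_c/V₁ ⇒ h = tᵢ·V₁/(2 cos θ_c) = 0.0262·1414/(2·0.8615) = 21.50 m.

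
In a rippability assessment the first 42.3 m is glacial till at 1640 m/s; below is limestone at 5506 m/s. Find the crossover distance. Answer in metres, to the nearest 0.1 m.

θ_c = arcsin(1640/5506) = 17.33°, so cos θ_c = 0.9546 and tᵢ = 2h cos θ_c/V₁ = 0.0492 s.
At crossover x/V₁ = x/V₂ + tᵢ ⇒ x = tᵢ/(1/V₁ − 1/V₂) = 0.04924/(6.0976e-04 − 1.8162e-04) = 115.02 m.

115.0 m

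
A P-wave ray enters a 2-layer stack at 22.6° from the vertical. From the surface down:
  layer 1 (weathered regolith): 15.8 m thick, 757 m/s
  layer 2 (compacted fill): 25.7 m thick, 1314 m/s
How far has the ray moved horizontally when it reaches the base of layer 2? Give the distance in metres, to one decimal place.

29.6 m

p = sin θ₁/V₁ = sin 22.6°/757 = 5.0766e-04 s/m is conserved through the stack.
Layer 1: θ = 22.60°; offset = 15.8·tan 22.60° = 6.577 m.
Layer 2: sin θ = p·1314 = 0.6671 → θ = 41.84°; offset = 25.7·tan 41.84° = 23.011 m.
Summing the layer offsets gives 29.588 m.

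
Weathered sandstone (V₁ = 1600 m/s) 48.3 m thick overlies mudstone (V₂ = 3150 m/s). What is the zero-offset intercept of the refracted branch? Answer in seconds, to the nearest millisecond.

0.052 s

θ_c = arcsin(V₁/V₂) = arcsin(1600/3150) = 30.53°; cos θ_c = 0.8614.
tᵢ = 2h·cos θ_c / V₁ = 2·48.3·0.8614 / 1600 = 0.05201 s.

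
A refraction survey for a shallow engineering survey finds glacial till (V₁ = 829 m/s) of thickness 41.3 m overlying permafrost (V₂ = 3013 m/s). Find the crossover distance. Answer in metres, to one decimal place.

109.6 m

x_cross = 2h·√((V₂+V₁)/(V₂−V₁)).
(V₂+V₁)/(V₂−V₁) = (3013+829)/(3013−829) = 1.7592; √ = 1.3263.
x_cross = 2·41.3·1.3263 = 109.56 m.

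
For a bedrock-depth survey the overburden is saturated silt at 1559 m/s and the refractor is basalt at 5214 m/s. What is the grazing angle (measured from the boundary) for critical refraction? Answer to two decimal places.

72.60°

At critical incidence the refracted ray runs along the interface (θ₂ = 90°), so sin θ_c = V₁/V₂.
θ_c = arcsin(1559/5214) = arcsin 0.2990 = 17.40°.
Measured from the interface: 90° − 17.40° = 72.60°.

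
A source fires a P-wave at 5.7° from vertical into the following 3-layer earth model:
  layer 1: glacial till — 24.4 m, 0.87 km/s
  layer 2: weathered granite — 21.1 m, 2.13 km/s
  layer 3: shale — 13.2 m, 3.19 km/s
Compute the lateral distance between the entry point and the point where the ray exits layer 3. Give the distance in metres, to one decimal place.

Apply Snell's law at each interface; in layer i the horizontal offset is hᵢ·tan θᵢ.
Layer 1: θ = 5.70°; offset = 24.4·tan 5.70° = 2.435 m.
Layer 2: sin θ = 2.13·sin 5.7°/0.87 = 0.2432, θ = 14.07°; offset = 21.1·tan 14.07° = 5.289 m.
Layer 3: sin θ = 3.19·sin 5.7°/0.87 = 0.3642, θ = 21.36°; offset = 13.2·tan 21.36° = 5.162 m.
Σ offsets = 12.886 m.

12.9 m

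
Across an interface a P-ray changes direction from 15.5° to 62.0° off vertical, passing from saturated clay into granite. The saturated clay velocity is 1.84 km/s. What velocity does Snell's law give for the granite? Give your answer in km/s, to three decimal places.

sin 15.5° = 0.2672; sin 62.0° = 0.8829.
V₂ = V₁·(sin θ₂/sin θ₁) = 1.84·(0.8829/0.2672) = 6.079 km/s.

6.079 km/s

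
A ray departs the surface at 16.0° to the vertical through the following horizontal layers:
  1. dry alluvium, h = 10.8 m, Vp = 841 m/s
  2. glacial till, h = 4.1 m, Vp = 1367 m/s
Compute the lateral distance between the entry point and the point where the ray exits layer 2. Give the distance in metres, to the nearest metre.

Ray parameter p = sin 16.0° / 841 m/s = 3.2775e-04 s/m.
Layer 1: θ = 16.00°; offset = 10.8·tan 16.00° = 3.097 m.
Layer 2: sin θ = p·1367 = 0.4480 → θ = 26.62°; offset = 4.1·tan 26.62° = 2.055 m.
Summing the layer offsets gives 5.152 m.

5 m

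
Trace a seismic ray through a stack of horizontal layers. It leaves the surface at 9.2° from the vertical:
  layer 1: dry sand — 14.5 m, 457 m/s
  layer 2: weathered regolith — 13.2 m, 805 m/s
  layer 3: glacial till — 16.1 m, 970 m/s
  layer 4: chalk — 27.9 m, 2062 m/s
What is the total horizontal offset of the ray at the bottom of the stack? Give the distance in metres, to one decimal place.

41.1 m

p = sin θ₁/V₁ = sin 9.2°/457 = 3.4985e-04 s/m is conserved through the stack.
Layer 1: θ = 9.20°; offset = 14.5·tan 9.20° = 2.348 m.
Layer 2: sin θ = p·805 = 0.2816 → θ = 16.36°; offset = 13.2·tan 16.36° = 3.874 m.
Layer 3: sin θ = p·970 = 0.3394 → θ = 19.84°; offset = 16.1·tan 19.84° = 5.808 m.
Layer 4: sin θ = p·2062 = 0.7214 → θ = 46.17°; offset = 27.9·tan 46.17° = 29.063 m.
Σ offsets = 41.094 m.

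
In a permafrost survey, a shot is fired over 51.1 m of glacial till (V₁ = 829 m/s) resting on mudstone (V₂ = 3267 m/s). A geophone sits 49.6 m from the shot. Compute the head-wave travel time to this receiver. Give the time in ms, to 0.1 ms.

134.4 ms

t = x/V₂ + 2h·√(V₂²−V₁²)/(V₁V₂).
√(V₂²−V₁²) = √(3267²−829²) = 3160.1 m/s; delay term = 2·51.1·3160.1/(829·3267) = 0.11925 s.
t = 49.6/3267 + 0.11925 = 0.13443 s.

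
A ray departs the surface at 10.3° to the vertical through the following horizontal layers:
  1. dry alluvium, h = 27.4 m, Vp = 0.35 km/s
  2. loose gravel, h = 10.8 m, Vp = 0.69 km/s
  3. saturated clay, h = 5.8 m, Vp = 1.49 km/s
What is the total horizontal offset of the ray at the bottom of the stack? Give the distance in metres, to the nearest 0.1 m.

p = sin θ₁/V₁ = sin 10.3°/0.35 = 5.1086e-01 s/km is conserved through the stack.
Layer 1: θ = 10.30°; offset = 27.4·tan 10.30° = 4.979 m.
Layer 2: sin θ = p·0.69 = 0.3525 → θ = 20.64°; offset = 10.8·tan 20.64° = 4.068 m.
Layer 3: sin θ = p·1.49 = 0.7612 → θ = 49.57°; offset = 5.8·tan 49.57° = 6.807 m.
Σ offsets = 15.855 m.

15.9 m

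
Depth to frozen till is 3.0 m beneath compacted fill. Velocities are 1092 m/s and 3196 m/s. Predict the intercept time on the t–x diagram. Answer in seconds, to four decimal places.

0.0052 s

θ_c = arcsin(V₁/V₂) = arcsin(1092/3196) = 19.98°; cos θ_c = 0.9398.
tᵢ = 2h·cos θ_c / V₁ = 2·3.0·0.9398 / 1092 = 0.00516 s.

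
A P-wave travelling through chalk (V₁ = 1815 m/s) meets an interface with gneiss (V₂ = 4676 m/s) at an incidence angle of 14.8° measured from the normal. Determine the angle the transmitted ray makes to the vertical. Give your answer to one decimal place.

Snell's law: sin θ₂ = (V₂/V₁)·sin θ₁ = (4676/1815)·sin 14.8° = 0.6581.
θ₂ = arcsin 0.6581 = 41.16° from the normal.

41.2°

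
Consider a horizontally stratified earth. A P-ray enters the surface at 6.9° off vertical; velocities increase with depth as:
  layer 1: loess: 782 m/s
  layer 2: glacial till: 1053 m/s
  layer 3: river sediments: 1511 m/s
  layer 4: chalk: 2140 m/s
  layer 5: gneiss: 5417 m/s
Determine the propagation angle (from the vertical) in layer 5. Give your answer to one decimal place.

Ray parameter p = sin 6.9° / 782 = 1.5363e-04 s/m.
sin θ_5 = p·V_5 = 1.5363e-04 × 5417 = 0.8322.
θ_5 = 56.33° from the vertical.

56.3°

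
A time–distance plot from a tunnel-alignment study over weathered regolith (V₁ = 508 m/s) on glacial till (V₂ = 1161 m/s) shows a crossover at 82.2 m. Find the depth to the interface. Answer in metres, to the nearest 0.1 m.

25.7 m

x_cross = 2h·√((V₂+V₁)/(V₂−V₁)) → h = x_cross / (2·√((V₂+V₁)/(V₂−V₁))).
√((V₂+V₁)/(V₂−V₁)) = √((1161+508)/(1161−508)) = 1.5987.
h = 82.2 / (2·1.5987) = 25.71 m.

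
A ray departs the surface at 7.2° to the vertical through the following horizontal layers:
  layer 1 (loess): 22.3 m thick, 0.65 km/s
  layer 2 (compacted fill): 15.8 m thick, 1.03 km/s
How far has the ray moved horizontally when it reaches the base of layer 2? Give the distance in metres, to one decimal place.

Apply Snell's law at each interface; in layer i the horizontal offset is hᵢ·tan θᵢ.
Layer 1: θ = 7.20°; offset = 22.3·tan 7.20° = 2.817 m.
Layer 2: sin θ = 1.03·sin 7.2°/0.65 = 0.1986, θ = 11.46°; offset = 15.8·tan 11.46° = 3.202 m.
Total horizontal offset = 6.019 m.

6.0 m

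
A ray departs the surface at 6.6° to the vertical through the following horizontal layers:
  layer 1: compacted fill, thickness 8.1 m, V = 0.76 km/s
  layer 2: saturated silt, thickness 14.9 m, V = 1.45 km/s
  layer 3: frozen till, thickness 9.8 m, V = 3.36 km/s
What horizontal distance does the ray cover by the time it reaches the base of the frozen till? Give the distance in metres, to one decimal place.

Apply Snell's law at each interface; in layer i the horizontal offset is hᵢ·tan θᵢ.
Layer 1: θ = 6.60°; offset = 8.1·tan 6.60° = 0.937 m.
Layer 2: sin θ = 1.45·sin 6.6°/0.76 = 0.2193, θ = 12.67°; offset = 14.9·tan 12.67° = 3.349 m.
Layer 3: sin θ = 3.36·sin 6.6°/0.76 = 0.5081, θ = 30.54°; offset = 9.8·tan 30.54° = 5.782 m.
Summing the layer offsets gives 10.068 m.

10.1 m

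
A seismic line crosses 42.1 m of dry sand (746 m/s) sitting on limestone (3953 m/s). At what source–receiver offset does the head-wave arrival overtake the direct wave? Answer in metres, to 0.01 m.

101.92 m

x_cross = 2h·√((V₂+V₁)/(V₂−V₁)).
(V₂+V₁)/(V₂−V₁) = (3953+746)/(3953−746) = 1.4652; √ = 1.2105.
x_cross = 2·42.1·1.2105 = 101.92 m.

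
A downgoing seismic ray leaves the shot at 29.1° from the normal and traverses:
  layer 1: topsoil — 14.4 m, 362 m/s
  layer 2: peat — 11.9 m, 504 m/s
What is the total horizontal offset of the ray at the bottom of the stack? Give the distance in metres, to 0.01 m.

18.96 m

Apply Snell's law at each interface; in layer i the horizontal offset is hᵢ·tan θᵢ.
Layer 1: θ = 29.10°; offset = 14.4·tan 29.10° = 8.0149 m.
Layer 2: sin θ = 504·sin 29.1°/362 = 0.6771, θ = 42.62°; offset = 11.9·tan 42.62° = 10.9495 m.
Total horizontal offset = 18.9645 m.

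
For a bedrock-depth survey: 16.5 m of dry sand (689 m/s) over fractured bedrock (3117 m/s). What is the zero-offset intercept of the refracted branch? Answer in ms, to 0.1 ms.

46.7 ms

θ_c = arcsin(V₁/V₂) = arcsin(689/3117) = 12.77°; cos θ_c = 0.9753.
tᵢ = 2h·cos θ_c / V₁ = 2·16.5·0.9753 / 689 = 0.04671 s.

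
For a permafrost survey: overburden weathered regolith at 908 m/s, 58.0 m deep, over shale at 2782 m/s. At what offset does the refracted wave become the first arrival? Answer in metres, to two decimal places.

θ_c = arcsin(908/2782) = 19.05°, so cos θ_c = 0.9452 and tᵢ = 2h cos θ_c/V₁ = 0.1208 s.
At crossover x/V₁ = x/V₂ + tᵢ ⇒ x = tᵢ/(1/V₁ − 1/V₂) = 0.12076/(1.1013e-03 − 3.5945e-04) = 162.77 m.

162.77 m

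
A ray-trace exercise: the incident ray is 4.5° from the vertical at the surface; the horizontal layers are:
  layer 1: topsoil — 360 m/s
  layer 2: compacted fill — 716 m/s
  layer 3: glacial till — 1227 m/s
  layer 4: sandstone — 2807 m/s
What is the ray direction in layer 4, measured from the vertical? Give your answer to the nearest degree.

38°

Ray parameter p = sin 4.5° / 360 = 2.1794e-04 s/m.
sin θ_4 = p·V_4 = 2.1794e-04 × 2807 = 0.6118.
θ_4 = 37.72° from the vertical.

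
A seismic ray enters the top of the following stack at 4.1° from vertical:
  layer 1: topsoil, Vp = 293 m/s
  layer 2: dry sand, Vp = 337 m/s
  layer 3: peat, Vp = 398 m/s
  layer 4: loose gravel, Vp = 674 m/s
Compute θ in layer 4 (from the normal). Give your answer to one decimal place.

Ray parameter p = sin 4.1° / 293 = 2.4402e-04 s/m.
sin θ_4 = p·V_4 = 2.4402e-04 × 674 = 0.1645.
θ_4 = arcsin 0.1645 = 9.47°.

9.5°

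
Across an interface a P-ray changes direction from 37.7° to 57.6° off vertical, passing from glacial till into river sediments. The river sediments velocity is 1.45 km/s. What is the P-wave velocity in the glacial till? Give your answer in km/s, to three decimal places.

1.050 km/s

Snell's law: sin 37.7°/V₁ = sin 57.6°/V₂.
V₁ = V₂·sin 37.7°/sin 57.6° = 1.45 × 0.7243 = 1.050 km/s.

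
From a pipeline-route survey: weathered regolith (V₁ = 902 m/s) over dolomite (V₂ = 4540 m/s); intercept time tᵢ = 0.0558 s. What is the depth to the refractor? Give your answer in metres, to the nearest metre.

h = tᵢ·V₁·V₂ / (2·√(V₂²−V₁²)).
√(V₂²−V₁²) = √(4540² − 902²) = 4449.5 m/s.
h = 0.0558 s × 902 × 4540 / (2 × 4449.5) = 25.68 m.

26 m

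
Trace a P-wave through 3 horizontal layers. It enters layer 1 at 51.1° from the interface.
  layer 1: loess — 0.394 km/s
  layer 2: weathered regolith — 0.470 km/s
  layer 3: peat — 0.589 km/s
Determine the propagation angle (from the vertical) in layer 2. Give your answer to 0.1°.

From the normal: θ₁ = 90° − 51.1° = 38.9°.
Ray parameter p = sin 38.9° / 0.394 = 1.5938e+00 s/km.
sin θ_2 = p·V_2 = 1.5938e+00 × 0.470 = 0.7491.
θ_2 = 48.51° from the vertical.

48.5°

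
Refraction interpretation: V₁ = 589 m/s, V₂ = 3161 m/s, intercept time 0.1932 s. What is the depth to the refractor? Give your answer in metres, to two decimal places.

57.91 m

h = tᵢ·V₁·V₂ / (2·√(V₂²−V₁²)).
√(V₂²−V₁²) = √(3161² − 589²) = 3105.6 m/s.
h = 0.1932 s × 589 × 3161 / (2 × 3105.6) = 57.91 m.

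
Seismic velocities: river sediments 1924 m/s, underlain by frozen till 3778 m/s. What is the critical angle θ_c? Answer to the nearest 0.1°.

30.6°

Critical incidence: sin θ_c = V₁/V₂ = 1924/3778 = 0.5093.
θ_c = arcsin 0.5093 = 30.61°.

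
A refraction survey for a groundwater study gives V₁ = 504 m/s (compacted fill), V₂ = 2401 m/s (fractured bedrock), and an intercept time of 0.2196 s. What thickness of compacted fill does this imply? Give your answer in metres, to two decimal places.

h = tᵢ·V₁·V₂ / (2·√(V₂²−V₁²)).
√(V₂²−V₁²) = √(2401² − 504²) = 2347.5 m/s.
h = 0.2196 s × 504 × 2401 / (2 × 2347.5) = 56.60 m.

56.60 m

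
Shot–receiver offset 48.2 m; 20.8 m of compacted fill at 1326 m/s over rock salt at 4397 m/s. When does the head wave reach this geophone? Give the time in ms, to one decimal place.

θ_c = arcsin(V₁/V₂) = arcsin(1326/4397) = 17.55°, cos θ_c = 0.9534.
Intercept time tᵢ = 2h cos θ_c / V₁ = 2·20.8·0.9534/1326 = 0.02991 s.
t = x/V₂ + tᵢ = 48.2/4397 + 0.02991 = 0.04087 s.

40.9 ms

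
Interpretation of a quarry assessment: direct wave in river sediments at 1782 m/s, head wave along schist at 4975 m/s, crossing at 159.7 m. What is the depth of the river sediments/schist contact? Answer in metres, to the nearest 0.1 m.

x_cross = 2h·√((V₂+V₁)/(V₂−V₁)) → h = x_cross / (2·√((V₂+V₁)/(V₂−V₁))).
√((V₂+V₁)/(V₂−V₁)) = √((4975+1782)/(4975−1782)) = 1.4547.
h = 159.7 / (2·1.4547) = 54.89 m.

54.9 m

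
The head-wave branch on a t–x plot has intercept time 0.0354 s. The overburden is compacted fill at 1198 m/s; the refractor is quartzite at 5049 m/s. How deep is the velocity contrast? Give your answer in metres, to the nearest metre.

θ_c = arcsin(1198/5049) = 13.73°; cos θ_c = 0.9714.
tᵢ = 2h cos θ_c/V₁ ⇒ h = tᵢ·V₁/(2 cos θ_c) = 0.0354·1198/(2·0.9714) = 21.83 m.

22 m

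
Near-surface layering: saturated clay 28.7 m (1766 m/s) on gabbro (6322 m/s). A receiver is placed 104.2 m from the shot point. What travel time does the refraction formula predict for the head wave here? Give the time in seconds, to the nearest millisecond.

0.048 s

θ_c = arcsin(V₁/V₂) = arcsin(1766/6322) = 16.22°, cos θ_c = 0.9602.
Intercept time tᵢ = 2h cos θ_c / V₁ = 2·28.7·0.9602/1766 = 0.03121 s.
t = x/V₂ + tᵢ = 104.2/6322 + 0.03121 = 0.04769 s.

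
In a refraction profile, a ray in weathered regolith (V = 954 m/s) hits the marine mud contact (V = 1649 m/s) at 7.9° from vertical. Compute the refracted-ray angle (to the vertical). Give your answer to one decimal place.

13.7°

Snell's law: sin θ₂ = (V₂/V₁)·sin θ₁ = (1649/954)·sin 7.9° = 0.2376.
θ₂ = sin⁻¹(0.2376) = 13.74° (from vertical).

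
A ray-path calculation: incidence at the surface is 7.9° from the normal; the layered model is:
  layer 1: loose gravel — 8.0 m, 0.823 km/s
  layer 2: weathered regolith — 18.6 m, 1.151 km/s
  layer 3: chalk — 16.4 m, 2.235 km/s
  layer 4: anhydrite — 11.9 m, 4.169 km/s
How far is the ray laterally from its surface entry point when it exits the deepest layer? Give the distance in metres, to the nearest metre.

23 m

Apply Snell's law at each interface; in layer i the horizontal offset is hᵢ·tan θᵢ.
Layer 1: θ = 7.90°; offset = 8.0·tan 7.90° = 1.110 m.
Layer 2: sin θ = 1.151·sin 7.9°/0.823 = 0.1922, θ = 11.08°; offset = 18.6·tan 11.08° = 3.643 m.
Layer 3: sin θ = 2.235·sin 7.9°/0.823 = 0.3733, θ = 21.92°; offset = 16.4·tan 21.92° = 6.598 m.
Layer 4: sin θ = 4.169·sin 7.9°/0.823 = 0.6962, θ = 44.13°; offset = 11.9·tan 44.13° = 11.542 m.
Σ offsets = 22.894 m.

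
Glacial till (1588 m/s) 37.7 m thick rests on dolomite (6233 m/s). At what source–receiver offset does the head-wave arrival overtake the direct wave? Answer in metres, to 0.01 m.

97.84 m

θ_c = arcsin(1588/6233) = 14.76°, so cos θ_c = 0.9670 and tᵢ = 2h cos θ_c/V₁ = 0.0459 s.
At crossover x/V₁ = x/V₂ + tᵢ ⇒ x = tᵢ/(1/V₁ − 1/V₂) = 0.04591/(6.2972e-04 − 1.6044e-04) = 97.84 m.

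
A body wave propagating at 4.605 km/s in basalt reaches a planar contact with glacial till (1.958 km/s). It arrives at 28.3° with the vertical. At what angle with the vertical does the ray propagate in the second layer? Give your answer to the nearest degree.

12°

Snell's law: sin θ₂ = (V₂/V₁)·sin θ₁ = (1.958/4.605)·sin 28.3° = 0.2016.
θ₂ = arcsin 0.2016 = 11.63° from the normal.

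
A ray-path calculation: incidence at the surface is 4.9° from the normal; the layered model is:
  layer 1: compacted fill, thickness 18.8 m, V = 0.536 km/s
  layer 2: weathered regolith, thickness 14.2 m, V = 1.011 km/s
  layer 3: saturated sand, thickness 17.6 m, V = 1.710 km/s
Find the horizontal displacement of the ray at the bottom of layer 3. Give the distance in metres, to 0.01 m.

Ray parameter p = sin 4.9° / 0.536 km/s = 1.5936e-01 s/km.
Layer 1: θ = 4.90°; offset = 18.8·tan 4.90° = 1.6117 m.
Layer 2: sin θ = p·1.011 = 0.1611 → θ = 9.27°; offset = 14.2·tan 9.27° = 2.3181 m.
Layer 3: sin θ = p·1.710 = 0.2725 → θ = 15.81°; offset = 17.6·tan 15.81° = 4.9847 m.
Summing the layer offsets gives 8.9146 m.

8.91 m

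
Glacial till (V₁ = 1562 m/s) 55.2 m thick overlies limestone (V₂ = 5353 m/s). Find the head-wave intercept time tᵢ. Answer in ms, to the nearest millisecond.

θ_c = arcsin(V₁/V₂) = arcsin(1562/5353) = 16.97°; cos θ_c = 0.9565.
tᵢ = 2h·cos θ_c / V₁ = 2·55.2·0.9565 / 1562 = 0.06760 s.

68 ms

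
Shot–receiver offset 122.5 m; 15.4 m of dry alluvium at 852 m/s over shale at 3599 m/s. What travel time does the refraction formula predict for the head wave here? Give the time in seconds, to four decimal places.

θ_c = arcsin(V₁/V₂) = arcsin(852/3599) = 13.69°, cos θ_c = 0.9716.
Intercept time tᵢ = 2h cos θ_c / V₁ = 2·15.4·0.9716/852 = 0.03512 s.
t = x/V₂ + tᵢ = 122.5/3599 + 0.03512 = 0.06916 s.

0.0692 s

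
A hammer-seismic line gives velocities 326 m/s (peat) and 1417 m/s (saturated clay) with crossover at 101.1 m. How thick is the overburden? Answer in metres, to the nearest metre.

40 m

h = (x_cross/2)·√((V₂−V₁)/(V₂+V₁)).
(V₂−V₁)/(V₂+V₁) = (1417−326)/(1417+326) = 0.6259; √ = 0.7912.
h = (101.1/2)·0.7912 = 39.99 m.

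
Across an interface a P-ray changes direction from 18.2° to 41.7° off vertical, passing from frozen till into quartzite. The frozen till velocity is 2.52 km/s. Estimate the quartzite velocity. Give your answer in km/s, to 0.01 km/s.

5.37 km/s

sin 18.2° = 0.3123; sin 41.7° = 0.6652.
V₂ = V₁·(sin θ₂/sin θ₁) = 2.52·(0.6652/0.3123) = 5.37 km/s.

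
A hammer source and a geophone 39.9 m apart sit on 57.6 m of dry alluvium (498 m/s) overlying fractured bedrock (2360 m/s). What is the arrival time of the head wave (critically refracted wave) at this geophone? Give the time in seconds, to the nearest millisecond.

θ_c = arcsin(V₁/V₂) = arcsin(498/2360) = 12.18°, cos θ_c = 0.9775.
Intercept time tᵢ = 2h cos θ_c / V₁ = 2·57.6·0.9775/498 = 0.22612 s.
t = x/V₂ + tᵢ = 39.9/2360 + 0.22612 = 0.24302 s.

0.243 s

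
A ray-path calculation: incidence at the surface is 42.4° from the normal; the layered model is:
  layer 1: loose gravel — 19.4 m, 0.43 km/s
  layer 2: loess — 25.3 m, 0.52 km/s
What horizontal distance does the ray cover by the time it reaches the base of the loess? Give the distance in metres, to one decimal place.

53.4 m

Ray parameter p = sin 42.4° / 0.43 km/s = 1.5681e+00 s/km.
Layer 1: θ = 42.40°; offset = 19.4·tan 42.40° = 17.715 m.
Layer 2: sin θ = p·0.52 = 0.8154 → θ = 54.63°; offset = 25.3·tan 54.63° = 35.641 m.
Σ offsets = 53.355 m.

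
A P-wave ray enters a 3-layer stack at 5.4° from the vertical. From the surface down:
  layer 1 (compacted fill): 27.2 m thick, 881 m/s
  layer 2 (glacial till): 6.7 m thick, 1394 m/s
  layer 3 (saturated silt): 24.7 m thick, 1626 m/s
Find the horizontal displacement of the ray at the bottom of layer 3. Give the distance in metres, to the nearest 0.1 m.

7.9 m

Apply Snell's law at each interface; in layer i the horizontal offset is hᵢ·tan θᵢ.
Layer 1: θ = 5.40°; offset = 27.2·tan 5.40° = 2.571 m.
Layer 2: sin θ = 1394·sin 5.4°/881 = 0.1489, θ = 8.56°; offset = 6.7·tan 8.56° = 1.009 m.
Layer 3: sin θ = 1626·sin 5.4°/881 = 0.1737, θ = 10.00°; offset = 24.7·tan 10.00° = 4.356 m.
Total horizontal offset = 7.936 m.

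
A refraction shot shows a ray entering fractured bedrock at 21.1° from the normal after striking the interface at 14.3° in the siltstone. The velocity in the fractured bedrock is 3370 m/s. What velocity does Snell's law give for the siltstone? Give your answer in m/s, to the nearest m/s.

2312 m/s

sin 14.3° = 0.2470; sin 21.1° = 0.3600.
V₁ = V₂·(sin θ₁/sin θ₂) = 3370·(0.2470/0.3600) = 2312.21 m/s.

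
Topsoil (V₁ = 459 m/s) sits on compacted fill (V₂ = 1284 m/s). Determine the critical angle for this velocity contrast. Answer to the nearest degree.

At critical incidence the refracted ray runs along the interface (θ₂ = 90°), so sin θ_c = V₁/V₂.
θ_c = arcsin(459/1284) = arcsin 0.3575 = 20.95°.

21°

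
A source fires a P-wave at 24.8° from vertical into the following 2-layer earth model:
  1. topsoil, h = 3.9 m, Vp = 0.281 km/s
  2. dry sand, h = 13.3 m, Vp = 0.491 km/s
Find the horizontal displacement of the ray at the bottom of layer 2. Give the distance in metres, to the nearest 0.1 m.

Ray parameter p = sin 24.8° / 0.281 km/s = 1.4927e+00 s/km.
Layer 1: θ = 24.80°; offset = 3.9·tan 24.80° = 1.802 m.
Layer 2: sin θ = p·0.491 = 0.7329 → θ = 47.13°; offset = 13.3·tan 47.13° = 14.328 m.
Summing the layer offsets gives 16.131 m.

16.1 m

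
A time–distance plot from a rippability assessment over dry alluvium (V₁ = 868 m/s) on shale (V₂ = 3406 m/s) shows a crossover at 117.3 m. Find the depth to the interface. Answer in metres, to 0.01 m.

45.20 m

x_cross = 2h·√((V₂+V₁)/(V₂−V₁)) → h = x_cross / (2·√((V₂+V₁)/(V₂−V₁))).
√((V₂+V₁)/(V₂−V₁)) = √((3406+868)/(3406−868)) = 1.2977.
h = 117.3 / (2·1.2977) = 45.20 m.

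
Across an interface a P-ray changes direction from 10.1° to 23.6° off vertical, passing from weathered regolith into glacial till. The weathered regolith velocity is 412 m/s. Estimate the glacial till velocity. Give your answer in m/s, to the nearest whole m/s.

Snell's law: sin 10.1°/V₁ = sin 23.6°/V₂.
V₂ = V₁·sin 23.6°/sin 10.1° = 412 × 2.2829 = 940.56 m/s.

941 m/s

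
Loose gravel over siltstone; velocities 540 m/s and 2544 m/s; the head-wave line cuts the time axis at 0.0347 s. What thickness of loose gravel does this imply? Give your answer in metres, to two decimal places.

9.59 m

θ_c = arcsin(540/2544) = 12.26°; cos θ_c = 0.9772.
tᵢ = 2h cos θ_c/V₁ ⇒ h = tᵢ·V₁/(2 cos θ_c) = 0.0347·540/(2·0.9772) = 9.59 m.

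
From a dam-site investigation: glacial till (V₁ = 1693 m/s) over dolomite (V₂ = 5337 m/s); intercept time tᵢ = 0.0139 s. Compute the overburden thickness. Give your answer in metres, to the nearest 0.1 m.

12.4 m

θ_c = arcsin(1693/5337) = 18.49°; cos θ_c = 0.9484.
tᵢ = 2h cos θ_c/V₁ ⇒ h = tᵢ·V₁/(2 cos θ_c) = 0.0139·1693/(2·0.9484) = 12.41 m.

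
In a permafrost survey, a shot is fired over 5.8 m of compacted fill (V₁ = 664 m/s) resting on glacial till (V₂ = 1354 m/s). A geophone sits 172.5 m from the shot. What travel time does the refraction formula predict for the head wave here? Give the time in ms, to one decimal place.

t = x/V₂ + 2h·√(V₂²−V₁²)/(V₁V₂).
√(V₂²−V₁²) = √(1354²−664²) = 1180.0 m/s; delay term = 2·5.8·1180.0/(664·1354) = 0.01522 s.
t = 172.5/1354 + 0.01522 = 0.14263 s.

142.6 ms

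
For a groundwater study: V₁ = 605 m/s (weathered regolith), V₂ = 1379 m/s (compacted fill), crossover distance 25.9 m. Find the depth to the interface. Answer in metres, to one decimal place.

8.1 m

h = (x_cross/2)·√((V₂−V₁)/(V₂+V₁)).
(V₂−V₁)/(V₂+V₁) = (1379−605)/(1379+605) = 0.3901; √ = 0.6246.
h = (25.9/2)·0.6246 = 8.09 m.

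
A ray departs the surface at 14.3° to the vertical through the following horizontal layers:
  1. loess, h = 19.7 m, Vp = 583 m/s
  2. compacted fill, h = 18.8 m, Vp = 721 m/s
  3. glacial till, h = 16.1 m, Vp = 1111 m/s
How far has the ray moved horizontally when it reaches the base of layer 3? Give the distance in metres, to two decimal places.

Apply Snell's law at each interface; in layer i the horizontal offset is hᵢ·tan θᵢ.
Layer 1: θ = 14.30°; offset = 19.7·tan 14.30° = 5.0215 m.
Layer 2: sin θ = 721·sin 14.3°/583 = 0.3055, θ = 17.79°; offset = 18.8·tan 17.79° = 6.0310 m.
Layer 3: sin θ = 1111·sin 14.3°/583 = 0.4707, θ = 28.08°; offset = 16.1·tan 28.08° = 8.5892 m.
Summing the layer offsets gives 19.6417 m.

19.64 m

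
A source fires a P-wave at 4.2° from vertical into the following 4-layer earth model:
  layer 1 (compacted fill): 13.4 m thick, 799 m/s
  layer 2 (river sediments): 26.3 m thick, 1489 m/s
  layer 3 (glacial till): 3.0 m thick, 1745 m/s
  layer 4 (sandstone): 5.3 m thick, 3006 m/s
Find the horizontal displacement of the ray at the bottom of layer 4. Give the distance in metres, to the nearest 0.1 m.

6.6 m

Apply Snell's law at each interface; in layer i the horizontal offset is hᵢ·tan θᵢ.
Layer 1: θ = 4.20°; offset = 13.4·tan 4.20° = 0.984 m.
Layer 2: sin θ = 1489·sin 4.2°/799 = 0.1365, θ = 7.84°; offset = 26.3·tan 7.84° = 3.623 m.
Layer 3: sin θ = 1745·sin 4.2°/799 = 0.1600, θ = 9.20°; offset = 3.0·tan 9.20° = 0.486 m.
Layer 4: sin θ = 3006·sin 4.2°/799 = 0.2755, θ = 15.99°; offset = 5.3·tan 15.99° = 1.519 m.
Summing the layer offsets gives 6.613 m.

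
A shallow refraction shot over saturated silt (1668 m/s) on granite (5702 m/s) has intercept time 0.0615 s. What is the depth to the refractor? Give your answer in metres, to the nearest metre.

54 m

θ_c = arcsin(1668/5702) = 17.01°; cos θ_c = 0.9563.
tᵢ = 2h cos θ_c/V₁ ⇒ h = tᵢ·V₁/(2 cos θ_c) = 0.0615·1668/(2·0.9563) = 53.64 m.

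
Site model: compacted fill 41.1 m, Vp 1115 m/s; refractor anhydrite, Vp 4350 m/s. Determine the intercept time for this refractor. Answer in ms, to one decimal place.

tᵢ = 2h·√(V₂²−V₁²)/(V₁V₂).
√(V₂²−V₁²) = √(4350²−1115²) = 4204.7 m/s.
tᵢ = 2·41.1·4204.7/(1115·4350) = 0.07126 s.

71.3 ms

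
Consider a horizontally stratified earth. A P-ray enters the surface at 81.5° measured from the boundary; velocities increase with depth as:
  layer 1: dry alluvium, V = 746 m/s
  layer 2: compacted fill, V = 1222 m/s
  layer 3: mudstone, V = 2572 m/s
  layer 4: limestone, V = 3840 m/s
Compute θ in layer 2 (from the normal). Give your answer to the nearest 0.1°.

14.0°

From the normal: θ₁ = 90° − 81.5° = 8.5°.
Ray parameter p = sin 8.5° / 746 = 1.9814e-04 s/m.
sin θ_2 = p·V_2 = 1.9814e-04 × 1222 = 0.2421.
θ_2 = 14.01° from the vertical.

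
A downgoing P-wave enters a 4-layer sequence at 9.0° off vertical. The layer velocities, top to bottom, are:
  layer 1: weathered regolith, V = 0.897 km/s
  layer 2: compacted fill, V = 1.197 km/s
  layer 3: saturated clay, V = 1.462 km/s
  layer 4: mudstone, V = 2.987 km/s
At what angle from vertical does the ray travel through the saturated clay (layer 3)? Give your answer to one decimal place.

Snell's law across each interface conserves sin θ / V, so sin θ_3 = V_3·sin θ₁/V₁.
sin θ_3 = 1.462 × sin 9.0° / 0.897 = 0.2550.
θ_3 = arcsin 0.2550 = 14.77°.

14.8°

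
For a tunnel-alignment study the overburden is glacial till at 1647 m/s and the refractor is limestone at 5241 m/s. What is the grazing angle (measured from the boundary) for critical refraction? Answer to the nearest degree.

72°

At critical incidence the refracted ray runs along the interface (θ₂ = 90°), so sin θ_c = V₁/V₂.
θ_c = arcsin(1647/5241) = arcsin 0.3143 = 18.32°.
Measured from the interface: 90° − 18.32° = 71.68°.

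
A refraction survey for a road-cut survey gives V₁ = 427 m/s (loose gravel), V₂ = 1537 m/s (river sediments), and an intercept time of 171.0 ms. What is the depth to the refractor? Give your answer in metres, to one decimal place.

38.0 m

h = tᵢ·V₁·V₂ / (2·√(V₂²−V₁²)).
√(V₂²−V₁²) = √(1537² − 427²) = 1476.5 m/s.
h = 0.171 s × 427 × 1537 / (2 × 1476.5) = 38.00 m.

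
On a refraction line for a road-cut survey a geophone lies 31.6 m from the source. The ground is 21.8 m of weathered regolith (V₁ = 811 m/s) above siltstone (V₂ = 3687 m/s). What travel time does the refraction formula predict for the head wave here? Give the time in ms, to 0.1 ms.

θ_c = arcsin(V₁/V₂) = arcsin(811/3687) = 12.71°, cos θ_c = 0.9755.
Intercept time tᵢ = 2h cos θ_c / V₁ = 2·21.8·0.9755/811 = 0.05244 s.
t = x/V₂ + tᵢ = 31.6/3687 + 0.05244 = 0.06101 s.

61.0 ms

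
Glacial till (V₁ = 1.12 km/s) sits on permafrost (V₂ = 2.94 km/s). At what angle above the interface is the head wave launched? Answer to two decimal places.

67.61°

Critical incidence: sin θ_c = V₁/V₂ = 1.12/2.94 = 0.3810.
θ_c = arcsin 0.3810 = 22.39°.
Measured from the interface: 90° − 22.39° = 67.61°.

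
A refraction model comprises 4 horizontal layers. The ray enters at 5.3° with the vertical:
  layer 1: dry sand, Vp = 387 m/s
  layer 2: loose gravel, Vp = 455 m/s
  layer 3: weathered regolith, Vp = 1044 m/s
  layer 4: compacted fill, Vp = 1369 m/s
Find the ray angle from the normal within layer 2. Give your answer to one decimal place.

6.2°

Snell's law across each interface conserves sin θ / V, so sin θ_2 = V_2·sin θ₁/V₁.
sin θ_2 = 455 × sin 5.3° / 387 = 0.1086.
θ_2 = 6.23° from the vertical.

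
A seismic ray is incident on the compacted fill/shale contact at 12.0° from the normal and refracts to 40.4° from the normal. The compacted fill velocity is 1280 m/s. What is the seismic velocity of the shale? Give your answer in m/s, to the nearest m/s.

sin 12.0° = 0.2079; sin 40.4° = 0.6481.
V₂ = V₁·(sin θ₂/sin θ₁) = 1280·(0.6481/0.2079) = 3990.12 m/s.

3990 m/s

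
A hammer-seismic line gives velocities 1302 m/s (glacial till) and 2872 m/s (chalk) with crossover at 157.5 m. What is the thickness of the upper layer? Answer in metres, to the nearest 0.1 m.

48.3 m

x_cross = 2h·√((V₂+V₁)/(V₂−V₁)) → h = x_cross / (2·√((V₂+V₁)/(V₂−V₁))).
√((V₂+V₁)/(V₂−V₁)) = √((2872+1302)/(2872−1302)) = 1.6305.
h = 157.5 / (2·1.6305) = 48.30 m.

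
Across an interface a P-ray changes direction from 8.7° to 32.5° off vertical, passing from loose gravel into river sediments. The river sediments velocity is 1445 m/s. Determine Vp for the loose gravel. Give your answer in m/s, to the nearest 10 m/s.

sin 8.7° = 0.1513; sin 32.5° = 0.5373.
V₁ = V₂·(sin θ₁/sin θ₂) = 1445·(0.1513/0.5373) = 406.80 m/s.

410 m/s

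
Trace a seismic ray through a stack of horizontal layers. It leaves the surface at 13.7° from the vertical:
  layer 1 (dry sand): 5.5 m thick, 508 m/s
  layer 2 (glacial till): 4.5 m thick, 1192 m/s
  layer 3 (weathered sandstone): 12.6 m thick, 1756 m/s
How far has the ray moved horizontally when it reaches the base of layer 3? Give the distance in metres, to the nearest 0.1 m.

22.3 m

Ray parameter p = sin 13.7° / 508 m/s = 4.6622e-04 s/m.
Layer 1: θ = 13.70°; offset = 5.5·tan 13.70° = 1.341 m.
Layer 2: sin θ = p·1192 = 0.5557 → θ = 33.76°; offset = 4.5·tan 33.76° = 3.008 m.
Layer 3: sin θ = p·1756 = 0.8187 → θ = 54.95°; offset = 12.6·tan 54.95° = 17.963 m.
Summing the layer offsets gives 22.312 m.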